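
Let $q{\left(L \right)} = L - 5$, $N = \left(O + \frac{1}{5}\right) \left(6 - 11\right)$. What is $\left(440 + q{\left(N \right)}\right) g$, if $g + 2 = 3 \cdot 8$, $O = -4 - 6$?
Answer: $10648$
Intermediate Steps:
$O = -10$ ($O = -4 - 6 = -10$)
$g = 22$ ($g = -2 + 3 \cdot 8 = -2 + 24 = 22$)
$N = 49$ ($N = \left(-10 + \frac{1}{5}\right) \left(6 - 11\right) = \left(-10 + \frac{1}{5}\right) \left(-5\right) = \left(- \frac{49}{5}\right) \left(-5\right) = 49$)
$q{\left(L \right)} = -5 + L$
$\left(440 + q{\left(N \right)}\right) g = \left(440 + \left(-5 + 49\right)\right) 22 = \left(440 + 44\right) 22 = 484 \cdot 22 = 10648$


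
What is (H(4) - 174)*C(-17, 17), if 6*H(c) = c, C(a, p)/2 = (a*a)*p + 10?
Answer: -1706640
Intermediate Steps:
C(a, p) = 20 + 2*p*a**2 (C(a, p) = 2*((a*a)*p + 10) = 2*(a**2*p + 10) = 2*(p*a**2 + 10) = 2*(10 + p*a**2) = 20 + 2*p*a**2)
H(c) = c/6
(H(4) - 174)*C(-17, 17) = ((1/6)*4 - 174)*(20 + 2*17*(-17)**2) = (2/3 - 174)*(20 + 2*17*289) = -520*(20 + 9826)/3 = -520/3*9846 = -1706640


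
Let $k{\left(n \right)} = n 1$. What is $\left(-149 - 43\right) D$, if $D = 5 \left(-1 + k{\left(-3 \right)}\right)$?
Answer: $3840$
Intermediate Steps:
$k{\left(n \right)} = n$
$D = -20$ ($D = 5 \left(-1 - 3\right) = 5 \left(-4\right) = -20$)
$\left(-149 - 43\right) D = \left(-149 - 43\right) \left(-20\right) = \left(-192\right) \left(-20\right) = 3840$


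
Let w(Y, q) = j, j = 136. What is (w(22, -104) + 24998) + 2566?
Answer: 27700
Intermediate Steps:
w(Y, q) = 136
(w(22, -104) + 24998) + 2566 = (136 + 24998) + 2566 = 25134 + 2566 = 27700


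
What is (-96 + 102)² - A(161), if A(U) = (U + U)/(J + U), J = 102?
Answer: 9146/263 ≈ 34.776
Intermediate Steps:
A(U) = 2*U/(102 + U) (A(U) = (U + U)/(102 + U) = (2*U)/(102 + U) = 2*U/(102 + U))
(-96 + 102)² - A(161) = (-96 + 102)² - 2*161/(102 + 161) = 6² - 2*161/263 = 36 - 2*161/263 = 36 - 1*322/263 = 36 - 322/263 = 9146/263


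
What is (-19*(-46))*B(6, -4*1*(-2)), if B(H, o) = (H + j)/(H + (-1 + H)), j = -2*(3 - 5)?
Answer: 8740/11 ≈ 794.54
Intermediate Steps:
j = 4 (j = -2*(-2) = 4)
B(H, o) = (4 + H)/(-1 + 2*H) (B(H, o) = (H + 4)/(H + (-1 + H)) = (4 + H)/(-1 + 2*H))
(-19*(-46))*B(6, -4*1*(-2)) = (-19*(-46))*((4 + 6)/(-1 + 2*6)) = 874*(10/(-1 + 12)) = 874*(10/11) = 8740/11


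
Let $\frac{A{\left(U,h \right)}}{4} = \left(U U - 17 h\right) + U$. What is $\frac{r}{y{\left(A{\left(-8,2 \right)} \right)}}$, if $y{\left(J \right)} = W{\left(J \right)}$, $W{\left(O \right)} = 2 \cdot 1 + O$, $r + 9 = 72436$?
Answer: $\frac{72427}{90} \approx 804.74$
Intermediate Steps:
$A{\left(U,h \right)} = - 68 h + 4 U + 4 U^{2}$ ($A{\left(U,h \right)} = 4 \left(\left(U U - 17 h\right) + U\right) = 4 \left(\left(U^{2} - 17 h\right) + U\right) = 4 \left(U + U^{2} - 17 h\right) = - 68 h + 4 U + 4 U^{2}$)
$r = 72427$ ($r = -9 + 72436 = 72427$)
$W{\left(O \right)} = 2 + O$
$y{\left(J \right)} = 2 + J$
$\frac{r}{y{\left(A{\left(-8,2 \right)} \right)}} = \frac{72427}{2 + \left(\left(-68\right) 2 + 4 \left(-8\right) + 4 \left(-8\right)^{2}\right)} = \frac{72427}{2 - -88} = \frac{72427}{2 + 88} = \frac{72427}{90}$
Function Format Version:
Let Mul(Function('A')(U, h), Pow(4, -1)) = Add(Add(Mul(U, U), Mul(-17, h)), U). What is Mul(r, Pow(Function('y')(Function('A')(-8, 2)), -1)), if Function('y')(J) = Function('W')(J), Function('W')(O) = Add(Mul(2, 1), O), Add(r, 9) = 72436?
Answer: Rational(72427, 90) ≈ 804.74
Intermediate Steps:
Function('A')(U, h) = Add(Mul(-68, h), Mul(4, U), Mul(4, Pow(U, 2))) (Function('A')(U, h) = Mul(4, Add(Add(Mul(U, U), Mul(-17, h)), U)) = Mul(4, Add(Add(Pow(U, 2), Mul(-17, h)), U)) = Mul(4, Add(U, Pow(U, 2), Mul(-17, h))) = Add(Mul(-68, h), Mul(4, U), Mul(4, Pow(U, 2))))
r = 72427 (r = Add(-9, 72436) = 72427)
Function('W')(O) = Add(2, O)
Function('y')(J) = Add(2, J)
Mul(r, Pow(Function('y')(Function('A')(-8, 2)), -1)) = Mul(72427, Pow(Add(2, Add(Mul(-68, 2), Mul(4, -8), Mul(4, Pow(-8, 2)))), -1)) = Mul(72427, Pow(Add(2, Add(-136, -32, Mul(4, 64))), -1)) = Mul(72427, Pow(Add(2, Add(-136, -32, 256)), -1)) = Mul(72427, Pow(Add(2, 88), -1)) = Mul(72427, Pow(90, -1)) = Mul(72427, Rational(1, 90)) = Rational(72427, 90)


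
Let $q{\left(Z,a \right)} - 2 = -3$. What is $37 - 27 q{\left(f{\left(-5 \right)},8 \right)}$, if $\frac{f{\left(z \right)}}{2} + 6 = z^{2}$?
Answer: $64$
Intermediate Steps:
$f{\left(z \right)} = -12 + 2 z^{2}$
$q{\left(Z,a \right)} = -1$ ($q{\left(Z,a \right)} = 2 - 3 = -1$)
$37 - 27 q{\left(f{\left(-5 \right)},8 \right)} = 37 - -27 = 37 + 27 = 64$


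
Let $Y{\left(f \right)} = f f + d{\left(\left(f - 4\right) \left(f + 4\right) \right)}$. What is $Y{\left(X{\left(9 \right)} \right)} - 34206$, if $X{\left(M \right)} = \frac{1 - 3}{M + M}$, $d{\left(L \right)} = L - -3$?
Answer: $- \frac{2771737}{81} \approx -34219.0$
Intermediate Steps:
$d{\left(L \right)} = 3 + L$ ($d{\left(L \right)} = L + 3 = 3 + L$)
$X{\left(M \right)} = - \frac{1}{M}$ ($X{\left(M \right)} = - \frac{2}{2 M} = - 2 \frac{1}{2 M} = - \frac{1}{M}$)
$Y{\left(f \right)} = 3 + f^{2} + \left(-4 + f\right) \left(4 + f\right)$ ($Y{\left(f \right)} = f f + \left(3 + \left(f - 4\right) \left(f + 4\right)\right) = f^{2} + \left(3 + \left(-4 + f\right) \left(4 + f\right)\right) = 3 + f^{2} + \left(-4 + f\right) \left(4 + f\right)$)
$Y{\left(X{\left(9 \right)} \right)} - 34206 = \left(-13 + 2 \left(- \frac{1}{9}\right)^{2}\right) - 34206 = \left(-13 + 2 \cdot \frac{1}{81}\right) - 34206 = \left(-13 + \frac{2}{81}\right) - 34206 = - \frac{1051}{81} - 34206 = - \frac{2771737}{81}$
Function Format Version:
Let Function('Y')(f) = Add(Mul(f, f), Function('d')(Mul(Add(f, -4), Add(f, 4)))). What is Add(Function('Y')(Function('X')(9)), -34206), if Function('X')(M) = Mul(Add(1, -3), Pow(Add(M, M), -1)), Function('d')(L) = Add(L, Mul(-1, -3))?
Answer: Rational(-2771737, 81) ≈ -34219.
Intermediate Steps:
Function('d')(L) = Add(3, L) (Function('d')(L) = Add(L, 3) = Add(3, L))
Function('X')(M) = Mul(-1, Pow(M, -1)) (Function('X')(M) = Mul(-2, Pow(Mul(2, M), -1)) = Mul(-2, Mul(Rational(1, 2), Pow(M, -1))) = Mul(-1, Pow(M, -1)))
Function('Y')(f) = Add(3, Pow(f, 2), Mul(Add(-4, f), Add(4, f))) (Function('Y')(f) = Add(Mul(f, f), Add(3, Mul(Add(f, -4), Add(f, 4)))) = Add(Pow(f, 2), Add(3, Mul(Add(-4, f), Add(4, f)))) = Add(3, Pow(f, 2), Mul(Add(-4, f), Add(4, f))))
Add(Function('Y')(Function('X')(9)), -34206) = Add(Add(-13, Mul(2, Pow(Mul(-1, Pow(9, -1)), 2))), -34206) = Add(Add(-13, Mul(2, Pow(Mul(-1, Rational(1, 9)), 2))), -34206) = Add(Add(-13, Mul(2, Pow(Rational(-1, 9), 2))), -34206) = Add(Add(-13, Mul(2, Rational(1, 81))), -34206) = Add(Add(-13, Rational(2, 81)), -34206) = Add(Rational(-1051, 81), -34206) = Rational(-2771737, 81)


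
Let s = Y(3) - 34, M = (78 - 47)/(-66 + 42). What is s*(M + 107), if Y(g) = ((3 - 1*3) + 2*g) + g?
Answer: -63425/24 ≈ -2642.7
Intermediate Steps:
M = -31/24 (M = 31/(-24) = 31*(-1/24) = -31/24 ≈ -1.2917)
Y(g) = 3*g (Y(g) = ((3 - 3) + 2*g) + g = (0 + 2*g) + g = 2*g + g = 3*g)
s = -25 (s = 3*3 - 34 = 9 - 34 = -25)
s*(M + 107) = -25*(-31/24 + 107) = -25*2537/24 = -63425/24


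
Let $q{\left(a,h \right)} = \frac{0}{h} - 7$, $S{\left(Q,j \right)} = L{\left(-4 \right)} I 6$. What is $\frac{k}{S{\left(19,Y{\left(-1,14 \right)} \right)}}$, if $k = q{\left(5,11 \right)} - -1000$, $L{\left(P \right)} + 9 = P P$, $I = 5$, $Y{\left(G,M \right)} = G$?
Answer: $\frac{331}{70} \approx 4.7286$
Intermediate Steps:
$L{\left(P \right)} = -9 + P^{2}$ ($L{\left(P \right)} = -9 + P P = -9 + P^{2}$)
$S{\left(Q,j \right)} = 210$ ($S{\left(Q,j \right)} = \left(-9 + \left(-4\right)^{2}\right) 5 \cdot 6 = \left(-9 + 16\right) 5 \cdot 6 = 7 \cdot 5 \cdot 6 = 35 \cdot 6 = 210$)
$q{\left(a,h \right)} = -7$ ($q{\left(a,h \right)} = 0 - 7 = -7$)
$k = 993$ ($k = -7 - -1000 = -7 + 1000 = 993$)
$\frac{k}{S{\left(19,Y{\left(-1,14 \right)} \right)}} = \frac{993}{210} = 993 \cdot \frac{1}{210} = \frac{331}{70}$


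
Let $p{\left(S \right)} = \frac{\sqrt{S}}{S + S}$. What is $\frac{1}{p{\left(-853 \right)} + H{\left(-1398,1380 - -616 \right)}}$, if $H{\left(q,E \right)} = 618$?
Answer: $\frac{2108616}{1303124689} + \frac{2 i \sqrt{853}}{1303124689} \approx 0.0016181 + 4.4825 \cdot 10^{-8} i$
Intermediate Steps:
$p{\left(S \right)} = \frac{1}{2 \sqrt{S}}$ ($p{\left(S \right)} = \frac{\sqrt{S}}{2 S} = \frac{1}{2 S} \sqrt{S} = \frac{1}{2 \sqrt{S}}$)
$\frac{1}{p{\left(-853 \right)} + H{\left(-1398,1380 - -616 \right)}} = \frac{1}{\frac{1}{2 i \sqrt{853}} + 618} = \frac{1}{\frac{\left(- \frac{1}{853}\right) i \sqrt{853}}{2} + 618} = \frac{1}{- \frac{i \sqrt{853}}{1706} + 618} = \frac{1}{618 - \frac{i \sqrt{853}}{1706}}$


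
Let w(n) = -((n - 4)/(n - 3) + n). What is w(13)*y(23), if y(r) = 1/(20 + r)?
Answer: -139/430 ≈ -0.32326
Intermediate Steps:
w(n) = -n - (-4 + n)/(-3 + n) (w(n) = -((-4 + n)/(-3 + n) + n) = -(n + (-4 + n)/(-3 + n)) = -n - (-4 + n)/(-3 + n))
w(13)*y(23) = ((4 - 1*13² + 2*13)/(-3 + 13))/(20 + 23) = ((4 - 1*169 + 26)/10)/43 = ((4 - 169 + 26)/10)*(1/43) = ((⅒)*(-139))*(1/43) = -139/10*1/43 = -139/430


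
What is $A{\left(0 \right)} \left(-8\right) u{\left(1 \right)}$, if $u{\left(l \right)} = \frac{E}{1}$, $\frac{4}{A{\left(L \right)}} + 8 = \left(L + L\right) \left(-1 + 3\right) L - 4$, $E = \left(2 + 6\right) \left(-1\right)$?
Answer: $- \frac{64}{3} \approx -21.333$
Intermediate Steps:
$E = -8$ ($E = 8 \left(-1\right) = -8$)
$A{\left(L \right)} = \frac{4}{-12 + 4 L^{2}}$ ($A{\left(L \right)} = \frac{4}{-8 + \left(\left(L + L\right) \left(-1 + 3\right) L - 4\right)} = \frac{4}{-8 + \left(2 L 2 L - 4\right)} = \frac{4}{-8 + \left(4 L^{2} - 4\right)} = \frac{4}{-8 + \left(-4 + 4 L^{2}\right)} = \frac{4}{-12 + 4 L^{2}}$)
$u{\left(l \right)} = -8$ ($u{\left(l \right)} = - \frac{8}{1} = \left(-8\right) 1 = -8$)
$A{\left(0 \right)} \left(-8\right) u{\left(1 \right)} = \frac{1}{-3 + 0^{2}} \left(-8\right) \left(-8\right) = \frac{1}{-3 + 0} \left(-8\right) \left(-8\right) = \frac{1}{-3} \left(-8\right) \left(-8\right) = \left(- \frac{1}{3}\right) \left(-8\right) \left(-8\right) = \frac{8}{3} \left(-8\right) = - \frac{64}{3}$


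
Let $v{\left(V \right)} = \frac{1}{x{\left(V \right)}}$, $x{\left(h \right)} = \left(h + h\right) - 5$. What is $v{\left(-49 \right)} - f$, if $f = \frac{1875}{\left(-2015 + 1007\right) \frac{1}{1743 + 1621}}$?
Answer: $\frac{54139291}{8652} \approx 6257.4$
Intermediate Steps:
$x{\left(h \right)} = -5 + 2 h$ ($x{\left(h \right)} = 2 h - 5 = -5 + 2 h$)
$f = - \frac{525625}{84}$ ($f = \frac{1875}{\left(-1008\right) \frac{1}{3364}} = \frac{1875}{- \frac{252}{841}} = 1875 \left(- \frac{841}{252}\right) = - \frac{525625}{84} \approx -6257.4$)
$v{\left(V \right)} = \frac{1}{-5 + 2 V}$
$v{\left(-49 \right)} - f = \frac{1}{-5 + 2 \left(-49\right)} - - \frac{525625}{84} = \frac{1}{-5 - 98} + \frac{525625}{84} = \frac{1}{-103} + \frac{525625}{84} = - \frac{1}{103} + \frac{525625}{84} = \frac{54139291}{8652}$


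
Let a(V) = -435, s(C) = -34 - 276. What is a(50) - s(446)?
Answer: -125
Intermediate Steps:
s(C) = -310
a(50) - s(446) = -435 - 1*(-310) = -435 + 310 = -125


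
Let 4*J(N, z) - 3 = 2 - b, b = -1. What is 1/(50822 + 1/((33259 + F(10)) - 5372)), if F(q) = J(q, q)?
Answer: 55777/2834698696 ≈ 1.9677e-5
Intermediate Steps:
J(N, z) = 3/2 (J(N, z) = ¾ + (2 - 1*(-1))/4 = ¾ + (2 + 1)/4 = ¾ + (¼)*3 = ¾ + ¾ = 3/2)
F(q) = 3/2
1/(50822 + 1/((33259 + F(10)) - 5372)) = 1/(50822 + 1/((33259 + 3/2) - 5372)) = 1/(50822 + 1/(66521/2 - 5372)) = 1/(50822 + 1/(55777/2)) = 1/(50822 + 2/55777) = 1/(2834698696/55777) = 55777/2834698696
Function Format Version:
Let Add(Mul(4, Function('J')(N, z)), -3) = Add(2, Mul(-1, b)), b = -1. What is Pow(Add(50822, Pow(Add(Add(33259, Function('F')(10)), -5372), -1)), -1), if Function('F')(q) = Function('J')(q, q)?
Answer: Rational(55777, 2834698696) ≈ 1.9677e-5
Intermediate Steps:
Function('J')(N, z) = Rational(3, 2) (Function('J')(N, z) = Add(Rational(3, 4), Mul(Rational(1, 4), Add(2, Mul(-1, -1)))) = Add(Rational(3, 4), Mul(Rational(1, 4), Add(2, 1))) = Add(Rational(3, 4), Mul(Rational(1, 4), 3)) = Add(Rational(3, 4), Rational(3, 4)) = Rational(3, 2))
Function('F')(q) = Rational(3, 2)
Pow(Add(50822, Pow(Add(Add(33259, Function('F')(10)), -5372), -1)), -1) = Pow(Add(50822, Pow(Add(Add(33259, Rational(3, 2)), -5372), -1)), -1) = Pow(Add(50822, Pow(Add(Rational(66521, 2), -5372), -1)), -1) = Pow(Add(50822, Pow(Rational(55777, 2), -1)), -1) = Pow(Add(50822, Rational(2, 55777)), -1) = Pow(Rational(2834698696, 55777), -1) = Rational(55777, 2834698696)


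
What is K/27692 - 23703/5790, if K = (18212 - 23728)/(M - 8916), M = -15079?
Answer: -37499737069/9160187230 ≈ -4.0938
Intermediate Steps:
K = 5516/23995 (K = (18212 - 23728)/(-15079 - 8916) = -5516/(-23995) = -5516*(-1/23995) = 5516/23995 ≈ 0.22988)
K/27692 - 23703/5790 = (5516/23995)/27692 - 23703/5790 = (5516/23995)*(1/27692) - 23703*1/5790 = 197/23731055 - 7901/1930 = -37499737069/9160187230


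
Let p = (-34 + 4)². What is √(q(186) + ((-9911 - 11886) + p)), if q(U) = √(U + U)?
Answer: √(-20897 + 2*√93) ≈ 144.49*I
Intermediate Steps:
p = 900 (p = (-30)² = 900)
q(U) = √2*√U (q(U) = √(2*U) = √2*√U)
√(q(186) + ((-9911 - 11886) + p)) = √(√2*√186 + ((-9911 - 11886) + 900)) = √(2*√93 + (-21797 + 900)) = √(2*√93 - 20897) = √(-20897 + 2*√93)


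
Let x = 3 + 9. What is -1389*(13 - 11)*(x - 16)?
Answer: 11112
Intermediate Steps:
x = 12
-1389*(13 - 11)*(x - 16) = -1389*(13 - 11)*(12 - 16) = -2778*(-4) = -1389*(-8) = 11112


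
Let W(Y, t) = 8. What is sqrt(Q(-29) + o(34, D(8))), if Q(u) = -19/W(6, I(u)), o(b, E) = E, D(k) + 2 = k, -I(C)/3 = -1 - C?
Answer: sqrt(58)/4 ≈ 1.9039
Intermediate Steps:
I(C) = 3 + 3*C (I(C) = -3*(-1 - C) = 3 + 3*C)
D(k) = -2 + k
Q(u) = -19/8
sqrt(Q(-29) + o(34, D(8))) = sqrt(-19/8 + (-2 + 8)) = sqrt(-19/8 + 6) = sqrt(29/8) = sqrt(58)/4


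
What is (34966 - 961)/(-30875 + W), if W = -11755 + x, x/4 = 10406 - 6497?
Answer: -11335/8998 ≈ -1.2597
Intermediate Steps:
x = 15636 (x = 4*(10406 - 6497) = 4*3909 = 15636)
W = 3881 (W = -11755 + 15636 = 3881)
(34966 - 961)/(-30875 + W) = (34966 - 961)/(-30875 + 3881) = 34005/(-26994) = 34005*(-1/26994) = -11335/8998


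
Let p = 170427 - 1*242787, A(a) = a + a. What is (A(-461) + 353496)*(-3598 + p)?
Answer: -26780815892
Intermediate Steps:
A(a) = 2*a
p = -72360 (p = 170427 - 242787 = -72360)
(A(-461) + 353496)*(-3598 + p) = (2*(-461) + 353496)*(-3598 - 72360) = (-922 + 353496)*(-75958) = 352574*(-75958) = -26780815892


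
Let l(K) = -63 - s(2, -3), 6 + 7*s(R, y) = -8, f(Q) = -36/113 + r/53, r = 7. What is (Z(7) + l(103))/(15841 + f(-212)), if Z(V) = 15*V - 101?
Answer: -113791/31623544 ≈ -0.0035983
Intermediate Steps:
f(Q) = -1117/5989 (f(Q) = -36/113 + 7/53 = -1117/5989)
s(R, y) = -2 (s(R, y) = -6/7 + (1/7)*(-8) = -6/7 - 8/7 = -2)
Z(V) = -101 + 15*V
l(K) = -61 (l(K) = -63 - 1*(-2) = -63 + 2 = -61)
(Z(7) + l(103))/(15841 + f(-212)) = ((-101 + 15*7) - 61)/(15841 - 1117/5989) = ((-101 + 105) - 61)/(94870632/5989) = (4 - 61)*(5989/94870632) = -57*5989/94870632 = -113791/31623544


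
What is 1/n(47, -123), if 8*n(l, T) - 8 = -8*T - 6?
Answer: 4/493 ≈ 0.0081136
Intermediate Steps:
n(l, T) = 1/4 - T (n(l, T) = 1 + (-8*T - 6)/8 = 1 + (-6 - 8*T)/8 = 1 + (-3/4 - T) = 1/4 - T)
1/n(47, -123) = 1/(1/4 - 1*(-123)) = 1/(1/4 + 123) = 1/(493/4) = 4/493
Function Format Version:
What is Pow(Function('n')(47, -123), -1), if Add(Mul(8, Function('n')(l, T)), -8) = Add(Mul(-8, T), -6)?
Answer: Rational(4, 493) ≈ 0.0081136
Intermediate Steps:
Function('n')(l, T) = Add(Rational(1, 4), Mul(-1, T)) (Function('n')(l, T) = Add(1, Mul(Rational(1, 8), Add(Mul(-8, T), -6))) = Add(1, Mul(Rational(1, 8), Add(-6, Mul(-8, T)))) = Add(1, Add(Rational(-3, 4), Mul(-1, T))) = Add(Rational(1, 4), Mul(-1, T)))
Pow(Function('n')(47, -123), -1) = Pow(Add(Rational(1, 4), Mul(-1, -123)), -1) = Pow(Add(Rational(1, 4), 123), -1) = Pow(Rational(493, 4), -1) = Rational(4, 493)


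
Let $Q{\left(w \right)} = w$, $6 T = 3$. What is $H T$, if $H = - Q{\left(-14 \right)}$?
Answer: $7$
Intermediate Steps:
$T = \frac{1}{2}$ ($T = \frac{1}{6} \cdot 3 = \frac{1}{2} \approx 0.5$)
$H = 14$ ($H = \left(-1\right) \left(-14\right) = 14$)
$H T = 14 \cdot \frac{1}{2} = 7$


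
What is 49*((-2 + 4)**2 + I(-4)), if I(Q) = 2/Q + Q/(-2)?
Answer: 539/2 ≈ 269.50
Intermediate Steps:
I(Q) = 2/Q - Q/2 (I(Q) = 2/Q + Q*(-1/2) = 2/Q - Q/2)
49*((-2 + 4)**2 + I(-4)) = 49*((-2 + 4)**2 + (2/(-4) - 1/2*(-4))) = 49*(2**2 + (2*(-1/4) + 2)) = 49*(4 + (-1/2 + 2)) = 49*(4 + 3/2) = 49*(11/2) = 539/2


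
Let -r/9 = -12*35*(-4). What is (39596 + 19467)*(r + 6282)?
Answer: -521998794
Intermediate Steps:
r = -15120 (r = -9*(-12*35)*(-4) = -(-3780)*(-4) = -9*1680 = -15120)
(39596 + 19467)*(r + 6282) = (39596 + 19467)*(-15120 + 6282) = 59063*(-8838) = -521998794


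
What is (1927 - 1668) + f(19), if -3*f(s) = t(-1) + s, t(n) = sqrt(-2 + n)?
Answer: 758/3 - I*sqrt(3)/3 ≈ 252.67 - 0.57735*I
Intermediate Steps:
f(s) = -s/3 - I*sqrt(3)/3 (f(s) = -(sqrt(-2 - 1) + s)/3 = -(sqrt(-3) + s)/3 = -(I*sqrt(3) + s)/3 = -(s + I*sqrt(3))/3 = -s/3 - I*sqrt(3)/3)
(1927 - 1668) + f(19) = (1927 - 1668) + (-1/3*19 - I*sqrt(3)/3) = 259 + (-19/3 - I*sqrt(3)/3) = 758/3 - I*sqrt(3)/3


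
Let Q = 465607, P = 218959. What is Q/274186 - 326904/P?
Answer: 12316342969/60035492374 ≈ 0.20515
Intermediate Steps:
Q/274186 - 326904/P = 465607/274186 - 326904/218959 = 12316342969/60035492374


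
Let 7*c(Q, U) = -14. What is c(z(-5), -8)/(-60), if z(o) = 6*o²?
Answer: 1/30 ≈ 0.033333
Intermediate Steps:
c(Q, U) = -2 (c(Q, U) = (⅐)*(-14) = -2)
c(z(-5), -8)/(-60) = -2/(-60) = -2*(-1/60) = 1/30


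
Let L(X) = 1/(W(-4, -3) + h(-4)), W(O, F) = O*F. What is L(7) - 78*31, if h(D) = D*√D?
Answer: -125733/52 + I/26 ≈ -2417.9 + 0.038462*I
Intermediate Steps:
h(D) = D^(3/2)
W(O, F) = F*O
L(X) = (12 + 8*I)/208 (L(X) = 1/(-3*(-4) + (-4)^(3/2)) = 1/(12 - 8*I) = (12 + 8*I)/208)
L(7) - 78*31 = (3/52 + I/26) - 78*31 = (3/52 + I/26) - 2418 = -125733/52 + I/26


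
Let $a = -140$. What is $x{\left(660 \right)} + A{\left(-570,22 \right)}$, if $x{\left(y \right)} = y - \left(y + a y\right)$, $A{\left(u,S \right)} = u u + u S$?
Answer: $404760$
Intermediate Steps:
$A{\left(u,S \right)} = u^{2} + S u$
$x{\left(y \right)} = 140 y$ ($x{\left(y \right)} = y - \left(y - 140 y\right) = y - - 139 y = y + 139 y = 140 y$)
$x{\left(660 \right)} + A{\left(-570,22 \right)} = 140 \cdot 660 - 570 \left(22 - 570\right) = 92400 - -312360 = 92400 + 312360 = 404760$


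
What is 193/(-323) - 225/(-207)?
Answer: 3636/7429 ≈ 0.48943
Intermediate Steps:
193/(-323) - 225/(-207) = 193*(-1/323) - 225*(-1/207) = -193/323 + 25/23 = 3636/7429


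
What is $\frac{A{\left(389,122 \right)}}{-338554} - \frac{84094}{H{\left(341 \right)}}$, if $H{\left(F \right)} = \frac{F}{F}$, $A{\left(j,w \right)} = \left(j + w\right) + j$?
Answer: $- \frac{14235180488}{169277} \approx -84094.0$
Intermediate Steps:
$A{\left(j,w \right)} = w + 2 j$
$H{\left(F \right)} = 1$
$\frac{A{\left(389,122 \right)}}{-338554} - \frac{84094}{H{\left(341 \right)}} = \frac{122 + 2 \cdot 389}{-338554} - \frac{84094}{1} = \left(122 + 778\right) \left(- \frac{1}{338554}\right) - 84094 = 900 \left(- \frac{1}{338554}\right) - 84094 = - \frac{450}{169277} - 84094 = - \frac{14235180488}{169277}$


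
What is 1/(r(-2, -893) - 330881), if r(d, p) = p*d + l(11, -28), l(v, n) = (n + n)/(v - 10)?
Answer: -1/329151 ≈ -3.0381e-6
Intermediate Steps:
l(v, n) = 2*n/(-10 + v) (l(v, n) = (2*n)/(-10 + v) = 2*n/(-10 + v))
r(d, p) = -56 + d*p (r(d, p) = p*d + 2*(-28)/(-10 + 11) = d*p + 2*(-28)/1 = d*p + 2*(-28)*1 = d*p - 56 = -56 + d*p)
1/(r(-2, -893) - 330881) = 1/((-56 - 2*(-893)) - 330881) = 1/((-56 + 1786) - 330881) = 1/(1730 - 330881) = 1/(-329151) = -1/329151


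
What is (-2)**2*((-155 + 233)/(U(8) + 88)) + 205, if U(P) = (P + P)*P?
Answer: 1858/9 ≈ 206.44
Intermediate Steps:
U(P) = 2*P**2 (U(P) = (2*P)*P = 2*P**2)
(-2)**2*((-155 + 233)/(U(8) + 88)) + 205 = (-2)**2*((-155 + 233)/(2*8**2 + 88)) + 205 = 4*(78/(2*64 + 88)) + 205 = 4*(78/(128 + 88)) + 205 = 4*(78/216) + 205 = 4*(78*(1/216)) + 205 = 4*(13/36) + 205 = 13/9 + 205 = 1858/9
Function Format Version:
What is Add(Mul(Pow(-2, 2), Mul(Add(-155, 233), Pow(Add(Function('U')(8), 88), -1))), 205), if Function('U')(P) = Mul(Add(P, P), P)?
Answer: Rational(1858, 9) ≈ 206.44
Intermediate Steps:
Function('U')(P) = Mul(2, Pow(P, 2)) (Function('U')(P) = Mul(Mul(2, P), P) = Mul(2, Pow(P, 2)))
Add(Mul(Pow(-2, 2), Mul(Add(-155, 233), Pow(Add(Function('U')(8), 88), -1))), 205) = Add(Mul(Pow(-2, 2), Mul(Add(-155, 233), Pow(Add(Mul(2, Pow(8, 2)), 88), -1))), 205) = Add(Mul(4, Mul(78, Pow(Add(Mul(2, 64), 88), -1))), 205) = Add(Mul(4, Mul(78, Pow(Add(128, 88), -1))), 205) = Add(Mul(4, Mul(78, Pow(216, -1))), 205) = Add(Mul(4, Mul(78, Rational(1, 216))), 205) = Add(Mul(4, Rational(13, 36)), 205) = Add(Rational(13, 9), 205) = Rational(1858, 9)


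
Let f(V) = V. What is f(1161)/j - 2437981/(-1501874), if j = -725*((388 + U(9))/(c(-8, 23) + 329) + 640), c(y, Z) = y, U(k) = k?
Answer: 363264634041131/224127397940050 ≈ 1.6208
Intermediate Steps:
j = -149231825/321 (j = -725*((388 + 9)/(-8 + 329) + 640) = -725*(397/321 + 640) = -725*205837/321 = -149231825/321 ≈ -4.6490e+5)
f(1161)/j - 2437981/(-1501874) = 1161/(-149231825/321) - 2437981/(-1501874) = 1161*(-321/149231825) - 2437981*(-1/1501874) = -372681/149231825 + 2437981/1501874 = 363264634041131/224127397940050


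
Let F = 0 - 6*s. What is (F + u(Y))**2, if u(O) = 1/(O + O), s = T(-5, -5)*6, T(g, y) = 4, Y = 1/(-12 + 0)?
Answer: 22500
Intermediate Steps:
Y = -1/12 (Y = 1/(-12) = -1/12 ≈ -0.083333)
s = 24 (s = 4*6 = 24)
F = -144 (F = 0 - 6*24 = 0 - 144 = -144)
u(O) = 1/(2*O)
(F + u(Y))**2 = (-144 + 1/(2*(-1/12)))**2 = (-144 + (1/2)*(-12))**2 = (-144 - 6)**2 = (-150)**2 = 22500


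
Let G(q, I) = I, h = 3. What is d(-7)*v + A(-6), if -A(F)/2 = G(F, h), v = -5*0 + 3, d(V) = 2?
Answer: 0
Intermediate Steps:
v = 3 (v = 0 + 3 = 3)
A(F) = -6 (A(F) = -2*3 = -6)
d(-7)*v + A(-6) = 2*3 - 6 = 6 - 6 = 0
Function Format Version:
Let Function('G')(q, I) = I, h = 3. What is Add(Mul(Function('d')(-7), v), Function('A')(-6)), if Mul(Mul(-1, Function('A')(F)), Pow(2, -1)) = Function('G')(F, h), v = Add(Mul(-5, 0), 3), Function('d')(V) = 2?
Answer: 0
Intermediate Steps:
v = 3 (v = Add(0, 3) = 3)
Function('A')(F) = -6 (Function('A')(F) = Mul(-2, 3) = -6)
Add(Mul(Function('d')(-7), v), Function('A')(-6)) = Add(Mul(2, 3), -6) = Add(6, -6) = 0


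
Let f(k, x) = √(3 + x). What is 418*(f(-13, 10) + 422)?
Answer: 176396 + 418*√13 ≈ 1.7790e+5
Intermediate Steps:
418*(f(-13, 10) + 422) = 418*(√(3 + 10) + 422) = 418*(√13 + 422) = 418*(422 + √13) = 176396 + 418*√13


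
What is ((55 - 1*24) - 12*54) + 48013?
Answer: 47396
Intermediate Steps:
((55 - 1*24) - 12*54) + 48013 = ((55 - 24) - 648) + 48013 = (31 - 648) + 48013 = -617 + 48013 = 47396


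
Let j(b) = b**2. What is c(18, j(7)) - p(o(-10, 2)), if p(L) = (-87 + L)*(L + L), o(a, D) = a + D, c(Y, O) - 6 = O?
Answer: -1465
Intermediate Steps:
c(Y, O) = 6 + O
o(a, D) = D + a
p(L) = 2*L*(-87 + L) (p(L) = (-87 + L)*(2*L) = 2*L*(-87 + L))
c(18, j(7)) - p(o(-10, 2)) = (6 + 7**2) - 2*(2 - 10)*(-87 + (2 - 10)) = (6 + 49) - 2*(-8)*(-87 - 8) = 55 - 2*(-8)*(-95) = 55 - 1*1520 = 55 - 1520 = -1465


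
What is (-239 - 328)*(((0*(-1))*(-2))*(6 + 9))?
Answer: 0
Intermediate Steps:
(-239 - 328)*(((0*(-1))*(-2))*(6 + 9)) = -567*0*(-2)*15 = -0*15 = -567*0 = 0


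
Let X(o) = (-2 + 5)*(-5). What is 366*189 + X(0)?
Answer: 69159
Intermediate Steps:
X(o) = -15 (X(o) = 3*(-5) = -15)
366*189 + X(0) = 366*189 - 15 = 69174 - 15 = 69159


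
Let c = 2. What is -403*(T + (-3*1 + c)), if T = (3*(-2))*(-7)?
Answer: -16523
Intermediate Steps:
T = 42 (T = -6*(-7) = 42)
-403*(T + (-3*1 + c)) = -403*(42 + (-3*1 + 2)) = -403*(42 + (-3 + 2)) = -403*(42 - 1) = -403*41 = -16523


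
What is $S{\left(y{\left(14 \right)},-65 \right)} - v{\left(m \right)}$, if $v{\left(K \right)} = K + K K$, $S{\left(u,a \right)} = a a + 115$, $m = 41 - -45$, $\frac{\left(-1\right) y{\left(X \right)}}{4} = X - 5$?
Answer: $-3142$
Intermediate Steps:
$y{\left(X \right)} = 20 - 4 X$ ($y{\left(X \right)} = - 4 \left(X - 5\right) = - 4 \left(-5 + X\right) = 20 - 4 X$)
$m = 86$ ($m = 41 + 45 = 86$)
$S{\left(u,a \right)} = 115 + a^{2}$ ($S{\left(u,a \right)} = a^{2} + 115 = 115 + a^{2}$)
$v{\left(K \right)} = K + K^{2}$
$S{\left(y{\left(14 \right)},-65 \right)} - v{\left(m \right)} = \left(115 + \left(-65\right)^{2}\right) - 86 \left(1 + 86\right) = \left(115 + 4225\right) - 86 \cdot 87 = 4340 - 7482 = -3142$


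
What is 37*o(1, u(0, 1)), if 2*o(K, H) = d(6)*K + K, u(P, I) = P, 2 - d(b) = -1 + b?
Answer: -37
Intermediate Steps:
d(b) = 3 - b (d(b) = 2 - (-1 + b) = 2 + (1 - b) = 3 - b)
o(K, H) = -K (o(K, H) = ((3 - 1*6)*K + K)/2 = ((3 - 6)*K + K)/2 = (-3*K + K)/2 = (-2*K)/2 = -K)
37*o(1, u(0, 1)) = 37*(-1*1) = 37*(-1) = -37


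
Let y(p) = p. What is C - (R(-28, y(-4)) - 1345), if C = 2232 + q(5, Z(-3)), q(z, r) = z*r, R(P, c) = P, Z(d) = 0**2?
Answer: 3605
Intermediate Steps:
Z(d) = 0
q(z, r) = r*z
C = 2232 (C = 2232 + 0*5 = 2232 + 0 = 2232)
C - (R(-28, y(-4)) - 1345) = 2232 - (-28 - 1345) = 2232 - 1*(-1373) = 2232 + 1373 = 3605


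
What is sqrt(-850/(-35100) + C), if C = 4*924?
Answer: sqrt(202379502)/234 ≈ 60.795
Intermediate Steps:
C = 3696
sqrt(-850/(-35100) + C) = sqrt(-850/(-35100) + 3696) = sqrt(-850*(-1/35100) + 3696) = sqrt(17/702 + 3696) = sqrt(2594609/702) = sqrt(202379502)/234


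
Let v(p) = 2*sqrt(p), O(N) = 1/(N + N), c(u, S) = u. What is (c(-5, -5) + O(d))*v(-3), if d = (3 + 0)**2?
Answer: -89*I*sqrt(3)/9 ≈ -17.128*I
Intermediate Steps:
d = 9 (d = 3**2 = 9)
O(N) = 1/(2*N)
(c(-5, -5) + O(d))*v(-3) = (-5 + (1/2)/9)*(2*sqrt(-3)) = (-5 + (1/2)*(1/9))*(2*(I*sqrt(3))) = (-5 + 1/18)*(2*I*sqrt(3)) = -89*I*sqrt(3)/9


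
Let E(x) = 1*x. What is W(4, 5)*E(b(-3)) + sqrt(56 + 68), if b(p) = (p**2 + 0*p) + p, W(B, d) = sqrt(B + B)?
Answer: 2*sqrt(31) + 12*sqrt(2) ≈ 28.106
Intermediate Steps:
W(B, d) = sqrt(2)*sqrt(B) (W(B, d) = sqrt(2*B) = sqrt(2)*sqrt(B))
b(p) = p + p**2 (b(p) = (p**2 + 0) + p = p**2 + p = p + p**2)
E(x) = x
W(4, 5)*E(b(-3)) + sqrt(56 + 68) = (sqrt(2)*sqrt(4))*(-3*(1 - 3)) + sqrt(56 + 68) = (sqrt(2)*2)*(-3*(-2)) + sqrt(124) = (2*sqrt(2))*6 + 2*sqrt(31) = 12*sqrt(2) + 2*sqrt(31) = 2*sqrt(31) + 12*sqrt(2)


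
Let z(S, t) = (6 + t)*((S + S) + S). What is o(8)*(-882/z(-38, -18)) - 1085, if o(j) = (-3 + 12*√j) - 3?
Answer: -41083/38 - 294*√2/19 ≈ -1103.0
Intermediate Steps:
z(S, t) = 3*S*(6 + t) (z(S, t) = (6 + t)*(2*S + S) = (6 + t)*(3*S) = 3*S*(6 + t))
o(j) = -6 + 12*√j
o(8)*(-882/z(-38, -18)) - 1085 = (-6 + 12*√8)*(-882*(-1/(114*(6 - 18)))) - 1085 = (-6 + 12*(2*√2))*(-882/(3*(-38)*(-12))) - 1085 = (-6 + 24*√2)*(-882/1368) - 1085 = (-6 + 24*√2)*(-882*1/1368) - 1085 = (-6 + 24*√2)*(-49/76) - 1085 = (147/38 - 294*√2/19) - 1085 = -41083/38 - 294*√2/19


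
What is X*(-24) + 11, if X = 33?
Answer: -781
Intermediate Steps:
X*(-24) + 11 = 33*(-24) + 11 = -792 + 11 = -781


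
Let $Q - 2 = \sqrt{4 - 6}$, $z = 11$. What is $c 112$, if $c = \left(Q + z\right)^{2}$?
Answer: $18704 + 2912 i \sqrt{2} \approx 18704.0 + 4118.2 i$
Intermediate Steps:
$Q = 2 + i \sqrt{2}$ ($Q = 2 + \sqrt{4 - 6} = 2 + \sqrt{-2} = 2 + i \sqrt{2} \approx 2.0 + 1.4142 i$)
$c = \left(13 + i \sqrt{2}\right)^{2}$ ($c = \left(\left(2 + i \sqrt{2}\right) + 11\right)^{2} = \left(13 + i \sqrt{2}\right)^{2} \approx 167.0 + 36.77 i$)
$c 112 = \left(13 + i \sqrt{2}\right)^{2} \cdot 112 = 112 \left(13 + i \sqrt{2}\right)^{2}$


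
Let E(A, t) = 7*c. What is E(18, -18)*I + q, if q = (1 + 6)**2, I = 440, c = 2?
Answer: 6209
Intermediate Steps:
q = 49 (q = 7**2 = 49)
E(A, t) = 14 (E(A, t) = 7*2 = 14)
E(18, -18)*I + q = 14*440 + 49 = 6160 + 49 = 6209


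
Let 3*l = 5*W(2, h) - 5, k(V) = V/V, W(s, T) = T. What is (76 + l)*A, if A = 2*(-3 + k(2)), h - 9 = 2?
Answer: -1112/3 ≈ -370.67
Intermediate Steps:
h = 11 (h = 9 + 2 = 11)
k(V) = 1
A = -4 (A = 2*(-3 + 1) = 2*(-2) = -4)
l = 50/3 (l = (5*11 - 5)/3 = (55 - 5)/3 = (1/3)*50 = 50/3 ≈ 16.667)
(76 + l)*A = (76 + 50/3)*(-4) = (278/3)*(-4) = -1112/3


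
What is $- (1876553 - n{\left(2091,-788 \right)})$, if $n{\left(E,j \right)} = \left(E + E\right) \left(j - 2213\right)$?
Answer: $-14426735$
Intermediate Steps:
$n{\left(E,j \right)} = 2 E \left(-2213 + j\right)$
$- (1876553 - n{\left(2091,-788 \right)}) = - (1876553 - 2 \cdot 2091 \left(-2213 - 788\right)) = - (1876553 - 2 \cdot 2091 \left(-3001\right)) = - (1876553 - -12550182) = - (1876553 + 12550182) = \left(-1\right) 14426735 = -14426735$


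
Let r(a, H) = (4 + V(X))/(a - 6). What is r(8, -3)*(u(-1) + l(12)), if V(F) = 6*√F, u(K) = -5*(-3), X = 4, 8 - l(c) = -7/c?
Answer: 566/3 ≈ 188.67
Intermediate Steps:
l(c) = 8 + 7/c (l(c) = 8 - (-7)/c = 8 + 7/c)
u(K) = 15
r(a, H) = 16/(-6 + a) (r(a, H) = (4 + 6*√4)/(a - 6) = (4 + 6*2)/(-6 + a) = (4 + 12)/(-6 + a) = 16/(-6 + a))
r(8, -3)*(u(-1) + l(12)) = (16/(-6 + 8))*(15 + (8 + 7/12)) = (16/2)*(15 + (8 + 7*(1/12))) = (16*(½))*(15 + (8 + 7/12)) = 8*(15 + 103/12) = 8*(283/12) = 566/3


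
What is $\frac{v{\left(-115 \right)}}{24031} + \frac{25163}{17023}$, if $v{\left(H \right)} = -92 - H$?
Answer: $\frac{605083582}{409079713} \approx 1.4791$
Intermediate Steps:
$\frac{v{\left(-115 \right)}}{24031} + \frac{25163}{17023} = \frac{-92 - -115}{24031} + \frac{25163}{17023} = \left(-92 + 115\right) \frac{1}{24031} + 25163 \cdot \frac{1}{17023} = 23 \cdot \frac{1}{24031} + \frac{25163}{17023} = \frac{23}{24031} + \frac{25163}{17023} = \frac{605083582}{409079713}$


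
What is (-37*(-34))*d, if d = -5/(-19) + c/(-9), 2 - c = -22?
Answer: -172346/57 ≈ -3023.6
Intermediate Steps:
c = 24 (c = 2 - 1*(-22) = 2 + 22 = 24)
d = -137/57 (d = -5/(-19) + 24/(-9) = -5*(-1/19) + 24*(-⅑) = 5/19 - 8/3 = -137/57 ≈ -2.4035)
(-37*(-34))*d = -37*(-34)*(-137/57) = 1258*(-137/57) = -172346/57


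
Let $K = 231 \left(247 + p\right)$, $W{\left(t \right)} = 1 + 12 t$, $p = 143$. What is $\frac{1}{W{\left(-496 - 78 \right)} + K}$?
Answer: $\frac{1}{83203} \approx 1.2019 \cdot 10^{-5}$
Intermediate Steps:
$K = 90090$ ($K = 231 \left(247 + 143\right) = 231 \cdot 390 = 90090$)
$\frac{1}{W{\left(-496 - 78 \right)} + K} = \frac{1}{\left(1 + 12 \left(-496 - 78\right)\right) + 90090} = \frac{1}{\left(1 + 12 \left(-574\right)\right) + 90090} = \frac{1}{\left(1 - 6888\right) + 90090} = \frac{1}{-6887 + 90090} = \frac{1}{83203}$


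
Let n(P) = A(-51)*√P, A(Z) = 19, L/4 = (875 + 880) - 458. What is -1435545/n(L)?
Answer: -75555*√1297/2594 ≈ -1049.0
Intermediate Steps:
L = 5188 (L = 4*((875 + 880) - 458) = 4*(1755 - 458) = 4*1297 = 5188)
n(P) = 19*√P
-1435545/n(L) = -1435545*√1297/49286 = -75555*√1297/2594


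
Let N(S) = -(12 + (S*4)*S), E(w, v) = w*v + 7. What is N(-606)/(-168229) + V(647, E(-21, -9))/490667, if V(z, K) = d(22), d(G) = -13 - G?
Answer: 720762345637/82544418743 ≈ 8.7318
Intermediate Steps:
E(w, v) = 7 + v*w (E(w, v) = v*w + 7 = 7 + v*w)
V(z, K) = -35 (V(z, K) = -13 - 1*22 = -13 - 22 = -35)
N(S) = -12 - 4*S² (N(S) = -(12 + (4*S)*S) = -(12 + 4*S²) = -12 - 4*S²)
N(-606)/(-168229) + V(647, E(-21, -9))/490667 = (-12 - 4*(-606)²)/(-168229) - 35/490667 = (-12 - 4*367236)*(-1/168229) - 35*1/490667 = (-12 - 1468944)*(-1/168229) - 35/490667 = -1468956*(-1/168229) - 35/490667 = 1468956/168229 - 35/490667 = 720762345637/82544418743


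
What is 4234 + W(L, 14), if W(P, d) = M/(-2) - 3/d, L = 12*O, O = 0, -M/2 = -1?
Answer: 59259/14 ≈ 4232.8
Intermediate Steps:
M = 2 (M = -2*(-1) = 2)
L = 0 (L = 12*0 = 0)
W(P, d) = -1 - 3/d (W(P, d) = 2/(-2) - 3/d = 2*(-½) - 3/d = -1 - 3/d)
4234 + W(L, 14) = 4234 + (-3 - 1*14)/14 = 4234 + (-3 - 14)/14 = 4234 + (1/14)*(-17) = 4234 - 17/14 = 59259/14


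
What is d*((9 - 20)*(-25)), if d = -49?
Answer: -13475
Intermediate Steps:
d*((9 - 20)*(-25)) = -49*(9 - 20)*(-25) = -(-539)*(-25) = -49*275 = -13475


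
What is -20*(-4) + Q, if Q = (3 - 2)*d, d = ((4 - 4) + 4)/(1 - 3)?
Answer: 78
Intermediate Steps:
d = -2 (d = (0 + 4)/(-2) = 4*(-½) = -2)
Q = -2 (Q = (3 - 2)*(-2) = 1*(-2) = -2)
-20*(-4) + Q = -20*(-4) - 2 = 80 - 2 = 78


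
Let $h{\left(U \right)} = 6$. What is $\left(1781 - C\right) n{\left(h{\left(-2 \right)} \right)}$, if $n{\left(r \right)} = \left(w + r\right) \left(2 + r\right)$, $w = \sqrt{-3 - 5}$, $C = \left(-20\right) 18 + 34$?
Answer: $101136 + 33712 i \sqrt{2} \approx 1.0114 \cdot 10^{5} + 47676.0 i$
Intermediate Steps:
$C = -326$ ($C = -360 + 34 = -326$)
$w = 2 i \sqrt{2}$ ($w = \sqrt{-8} = 2 i \sqrt{2} \approx 2.8284 i$)
$n{\left(r \right)} = \left(2 + r\right) \left(r + 2 i \sqrt{2}\right)$ ($n{\left(r \right)} = \left(2 i \sqrt{2} + r\right) \left(2 + r\right) = \left(r + 2 i \sqrt{2}\right) \left(2 + r\right) = \left(2 + r\right) \left(r + 2 i \sqrt{2}\right)$)
$\left(1781 - C\right) n{\left(h{\left(-2 \right)} \right)} = \left(1781 - -326\right) \left(6^{2} + 2 \cdot 6 + 4 i \sqrt{2} + 2 i 6 \sqrt{2}\right) = \left(1781 + 326\right) \left(36 + 12 + 4 i \sqrt{2} + 12 i \sqrt{2}\right) = 2107 \left(48 + 16 i \sqrt{2}\right) = 101136 + 33712 i \sqrt{2}$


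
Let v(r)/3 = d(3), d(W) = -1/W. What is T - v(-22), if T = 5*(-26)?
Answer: -129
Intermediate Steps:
T = -130
v(r) = -1 (v(r) = 3*(-1/3) = -1)
T - v(-22) = -130 - 1*(-1) = -130 + 1 = -129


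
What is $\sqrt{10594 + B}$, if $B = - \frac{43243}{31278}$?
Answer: $\frac{\sqrt{10362898376142}}{31278} \approx 102.92$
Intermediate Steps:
$B = - \frac{43243}{31278}$ ($B = \left(-43243\right) \frac{1}{31278} = - \frac{43243}{31278} \approx -1.3825$)
$\sqrt{10594 + B} = \sqrt{10594 - \frac{43243}{31278}} = \sqrt{\frac{331315889}{31278}} = \frac{\sqrt{10362898376142}}{31278}$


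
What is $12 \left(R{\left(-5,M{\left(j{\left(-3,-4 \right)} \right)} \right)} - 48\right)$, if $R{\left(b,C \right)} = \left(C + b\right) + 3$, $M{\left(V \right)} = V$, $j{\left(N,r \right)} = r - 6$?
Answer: $-720$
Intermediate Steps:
$j{\left(N,r \right)} = -6 + r$ ($j{\left(N,r \right)} = r - 6 = -6 + r$)
$R{\left(b,C \right)} = 3 + C + b$
$12 \left(R{\left(-5,M{\left(j{\left(-3,-4 \right)} \right)} \right)} - 48\right) = 12 \left(\left(3 - 10 - 5\right) - 48\right) = 12 \left(-12 - 48\right) = 12 \left(-60\right) = -720$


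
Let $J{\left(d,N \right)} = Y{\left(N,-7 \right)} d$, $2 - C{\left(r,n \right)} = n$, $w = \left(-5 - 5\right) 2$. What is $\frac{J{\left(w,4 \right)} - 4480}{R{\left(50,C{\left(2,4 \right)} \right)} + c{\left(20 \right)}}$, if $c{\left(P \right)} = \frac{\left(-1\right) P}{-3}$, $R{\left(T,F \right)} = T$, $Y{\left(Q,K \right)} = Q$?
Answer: $- \frac{1368}{17} \approx -80.471$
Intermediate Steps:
$w = -20$ ($w = \left(-10\right) 2 = -20$)
$C{\left(r,n \right)} = 2 - n$
$J{\left(d,N \right)} = N d$
$c{\left(P \right)} = \frac{P}{3}$ ($c{\left(P \right)} = - P \left(- \frac{1}{3}\right) = \frac{P}{3}$)
$\frac{J{\left(w,4 \right)} - 4480}{R{\left(50,C{\left(2,4 \right)} \right)} + c{\left(20 \right)}} = \frac{4 \left(-20\right) - 4480}{50 + \frac{1}{3} \cdot 20} = \frac{-80 - 4480}{50 + \frac{20}{3}} = - \frac{4560}{\frac{170}{3}} = \left(-4560\right) \frac{3}{170} = - \frac{1368}{17}$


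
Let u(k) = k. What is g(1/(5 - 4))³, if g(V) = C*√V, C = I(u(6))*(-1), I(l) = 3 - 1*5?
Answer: 8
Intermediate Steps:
I(l) = -2 (I(l) = 3 - 5 = -2)
C = 2 (C = -2*(-1) = 2)
g(V) = 2*√V
g(1/(5 - 4))³ = (2*√(1/(5 - 4)))³ = (2*√(1/1))³ = (2*√1)³ = (2*1)³ = 2³ = 8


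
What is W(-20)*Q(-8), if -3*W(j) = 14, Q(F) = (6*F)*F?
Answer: -1792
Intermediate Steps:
Q(F) = 6*F²
W(j) = -14/3 (W(j) = -⅓*14 = -14/3)
W(-20)*Q(-8) = -28*(-8)² = -28*64 = -14/3*384 = -1792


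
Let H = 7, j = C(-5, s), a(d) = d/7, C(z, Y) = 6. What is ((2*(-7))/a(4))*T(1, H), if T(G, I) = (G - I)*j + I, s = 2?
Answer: 1421/2 ≈ 710.50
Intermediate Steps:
a(d) = d/7 (a(d) = d*(1/7) = d/7)
j = 6
T(G, I) = -5*I + 6*G (T(G, I) = (G - I)*6 + I = (-6*I + 6*G) + I = -5*I + 6*G)
((2*(-7))/a(4))*T(1, H) = ((2*(-7))/(((1/7)*4)))*(-5*7 + 6*1) = (-14/4/7)*(-35 + 6) = -14*7/4*(-29) = -49/2*(-29) = 1421/2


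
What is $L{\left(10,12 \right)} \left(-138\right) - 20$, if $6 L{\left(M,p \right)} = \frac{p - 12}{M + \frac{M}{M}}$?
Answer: $-20$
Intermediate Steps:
$L{\left(M,p \right)} = \frac{-12 + p}{6 \left(1 + M\right)}$ ($L{\left(M,p \right)} = \frac{\left(p - 12\right) \frac{1}{M + \frac{M}{M}}}{6} = \frac{\left(-12 + p\right) \frac{1}{M + 1}}{6} = \frac{\left(-12 + p\right) \frac{1}{1 + M}}{6} = \frac{\frac{1}{1 + M} \left(-12 + p\right)}{6} = \frac{-12 + p}{6 \left(1 + M\right)}$)
$L{\left(10,12 \right)} \left(-138\right) - 20 = \frac{-12 + 12}{6 \left(1 + 10\right)} \left(-138\right) - 20 = \frac{1}{6} \cdot \frac{1}{11} \cdot 0 \left(-138\right) - 20 = 0 \left(-138\right) - 20 = 0 - 20 = -20$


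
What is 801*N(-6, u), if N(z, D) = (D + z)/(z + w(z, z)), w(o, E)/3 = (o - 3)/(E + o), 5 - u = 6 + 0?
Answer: 7476/5 ≈ 1495.2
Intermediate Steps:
u = -1 (u = 5 - (6 + 0) = 5 - 1*6 = 5 - 6 = -1)
w(o, E) = 3*(-3 + o)/(E + o) (w(o, E) = 3*((o - 3)/(E + o)) = 3*((-3 + o)/(E + o)) = 3*(-3 + o)/(E + o))
N(z, D) = (D + z)/(z + 3*(-3 + z)/(2*z)) (N(z, D) = (D + z)/(z + 3*(-3 + z)/(z + z)) = (D + z)/(z + 3*(-3 + z)/((2*z))) = (D + z)/(z + 3*(1/(2*z))*(-3 + z)) = (D + z)/(z + 3*(-3 + z)/(2*z)))
801*N(-6, u) = 801*(2*(-6)*(-1 - 6)/(-9 + 2*(-6)**2 + 3*(-6))) = 801*(2*(-6)*(-7)/(-9 + 2*36 - 18)) = 801*(2*(-6)*(-7)/(-9 + 72 - 18)) = 801*(2*(-6)*(-7)/45) = 801*(2*(-6)*(1/45)*(-7)) = 801*(28/15) = 7476/5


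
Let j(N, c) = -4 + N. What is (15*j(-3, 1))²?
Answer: 11025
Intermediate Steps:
(15*j(-3, 1))² = (15*(-4 - 3))² = (15*(-7))² = (-105)² = 11025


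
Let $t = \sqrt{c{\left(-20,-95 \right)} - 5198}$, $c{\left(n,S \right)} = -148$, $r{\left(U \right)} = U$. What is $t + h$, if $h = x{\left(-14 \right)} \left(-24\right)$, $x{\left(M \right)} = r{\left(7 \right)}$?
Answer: $-168 + 9 i \sqrt{66} \approx -168.0 + 73.116 i$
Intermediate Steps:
$x{\left(M \right)} = 7$
$h = -168$ ($h = 7 \left(-24\right) = -168$)
$t = 9 i \sqrt{66}$ ($t = \sqrt{-148 - 5198} = \sqrt{-5346} = 9 i \sqrt{66} \approx 73.116 i$)
$t + h = 9 i \sqrt{66} - 168 = -168 + 9 i \sqrt{66}$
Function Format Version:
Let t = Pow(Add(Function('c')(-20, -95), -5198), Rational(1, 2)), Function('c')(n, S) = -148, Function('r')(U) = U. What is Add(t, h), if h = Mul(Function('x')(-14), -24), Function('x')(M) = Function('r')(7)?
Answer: Add(-168, Mul(9, I, Pow(66, Rational(1, 2)))) ≈ Add(-168.00, Mul(73.116, I))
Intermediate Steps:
Function('x')(M) = 7
h = -168 (h = Mul(7, -24) = -168)
t = Mul(9, I, Pow(66, Rational(1, 2))) (t = Pow(Add(-148, -5198), Rational(1, 2)) = Pow(-5346, Rational(1, 2)) = Mul(9, I, Pow(66, Rational(1, 2))) ≈ Mul(73.116, I))
Add(t, h) = Add(Mul(9, I, Pow(66, Rational(1, 2))), -168) = Add(-168, Mul(9, I, Pow(66, Rational(1, 2))))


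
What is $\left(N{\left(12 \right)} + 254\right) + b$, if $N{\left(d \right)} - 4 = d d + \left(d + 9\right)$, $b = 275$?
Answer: $698$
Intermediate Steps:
$N{\left(d \right)} = 13 + d + d^{2}$ ($N{\left(d \right)} = 4 + \left(d d + \left(d + 9\right)\right) = 4 + \left(d^{2} + \left(9 + d\right)\right) = 4 + \left(9 + d + d^{2}\right) = 13 + d + d^{2}$)
$\left(N{\left(12 \right)} + 254\right) + b = \left(\left(13 + 12 + 12^{2}\right) + 254\right) + 275 = \left(\left(13 + 12 + 144\right) + 254\right) + 275 = \left(169 + 254\right) + 275 = 423 + 275 = 698$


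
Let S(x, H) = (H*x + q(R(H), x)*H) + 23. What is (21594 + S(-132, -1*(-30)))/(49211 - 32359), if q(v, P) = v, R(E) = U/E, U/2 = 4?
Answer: 17665/16852 ≈ 1.0482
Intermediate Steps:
U = 8 (U = 2*4 = 8)
R(E) = 8/E
S(x, H) = 31 + H*x (S(x, H) = (H*x + (8/H)*H) + 23 = (H*x + 8) + 23 = (8 + H*x) + 23 = 31 + H*x)
(21594 + S(-132, -1*(-30)))/(49211 - 32359) = (21594 + (31 - 1*(-30)*(-132)))/(49211 - 32359) = (21594 + (31 + 30*(-132)))/16852 = (21594 + (31 - 3960))*(1/16852) = (21594 - 3929)*(1/16852) = 17665*(1/16852) = 17665/16852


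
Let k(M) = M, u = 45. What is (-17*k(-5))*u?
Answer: 3825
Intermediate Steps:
(-17*k(-5))*u = -17*(-5)*45 = 85*45 = 3825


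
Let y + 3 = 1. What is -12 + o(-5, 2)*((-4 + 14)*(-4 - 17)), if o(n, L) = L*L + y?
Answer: -432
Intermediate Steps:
y = -2 (y = -3 + 1 = -2)
o(n, L) = -2 + L**2 (o(n, L) = L*L - 2 = L**2 - 2 = -2 + L**2)
-12 + o(-5, 2)*((-4 + 14)*(-4 - 17)) = -12 + (-2 + 2**2)*((-4 + 14)*(-4 - 17)) = -12 + (-2 + 4)*(10*(-21)) = -12 + 2*(-210) = -12 - 420 = -432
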